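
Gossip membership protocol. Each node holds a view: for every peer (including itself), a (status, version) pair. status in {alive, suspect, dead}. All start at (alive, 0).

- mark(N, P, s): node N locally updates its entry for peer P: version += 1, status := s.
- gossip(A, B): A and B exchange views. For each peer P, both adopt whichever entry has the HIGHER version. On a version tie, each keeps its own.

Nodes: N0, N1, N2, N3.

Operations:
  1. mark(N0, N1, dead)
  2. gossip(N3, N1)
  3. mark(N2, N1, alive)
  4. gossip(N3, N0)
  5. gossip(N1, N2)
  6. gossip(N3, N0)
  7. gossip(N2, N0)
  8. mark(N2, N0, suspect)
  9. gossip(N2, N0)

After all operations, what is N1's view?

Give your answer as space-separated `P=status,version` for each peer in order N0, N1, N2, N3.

Op 1: N0 marks N1=dead -> (dead,v1)
Op 2: gossip N3<->N1 -> N3.N0=(alive,v0) N3.N1=(alive,v0) N3.N2=(alive,v0) N3.N3=(alive,v0) | N1.N0=(alive,v0) N1.N1=(alive,v0) N1.N2=(alive,v0) N1.N3=(alive,v0)
Op 3: N2 marks N1=alive -> (alive,v1)
Op 4: gossip N3<->N0 -> N3.N0=(alive,v0) N3.N1=(dead,v1) N3.N2=(alive,v0) N3.N3=(alive,v0) | N0.N0=(alive,v0) N0.N1=(dead,v1) N0.N2=(alive,v0) N0.N3=(alive,v0)
Op 5: gossip N1<->N2 -> N1.N0=(alive,v0) N1.N1=(alive,v1) N1.N2=(alive,v0) N1.N3=(alive,v0) | N2.N0=(alive,v0) N2.N1=(alive,v1) N2.N2=(alive,v0) N2.N3=(alive,v0)
Op 6: gossip N3<->N0 -> N3.N0=(alive,v0) N3.N1=(dead,v1) N3.N2=(alive,v0) N3.N3=(alive,v0) | N0.N0=(alive,v0) N0.N1=(dead,v1) N0.N2=(alive,v0) N0.N3=(alive,v0)
Op 7: gossip N2<->N0 -> N2.N0=(alive,v0) N2.N1=(alive,v1) N2.N2=(alive,v0) N2.N3=(alive,v0) | N0.N0=(alive,v0) N0.N1=(dead,v1) N0.N2=(alive,v0) N0.N3=(alive,v0)
Op 8: N2 marks N0=suspect -> (suspect,v1)
Op 9: gossip N2<->N0 -> N2.N0=(suspect,v1) N2.N1=(alive,v1) N2.N2=(alive,v0) N2.N3=(alive,v0) | N0.N0=(suspect,v1) N0.N1=(dead,v1) N0.N2=(alive,v0) N0.N3=(alive,v0)

Answer: N0=alive,0 N1=alive,1 N2=alive,0 N3=alive,0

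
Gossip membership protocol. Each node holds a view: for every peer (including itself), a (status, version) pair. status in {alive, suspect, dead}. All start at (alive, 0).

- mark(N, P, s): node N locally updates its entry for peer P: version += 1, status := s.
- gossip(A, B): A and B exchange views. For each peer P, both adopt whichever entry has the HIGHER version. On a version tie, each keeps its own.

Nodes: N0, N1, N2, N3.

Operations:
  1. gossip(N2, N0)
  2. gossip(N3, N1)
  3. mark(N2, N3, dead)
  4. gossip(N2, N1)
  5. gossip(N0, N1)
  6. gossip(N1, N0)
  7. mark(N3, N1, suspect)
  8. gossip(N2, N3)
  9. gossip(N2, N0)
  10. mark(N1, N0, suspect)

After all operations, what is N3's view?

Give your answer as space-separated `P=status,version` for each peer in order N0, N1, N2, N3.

Op 1: gossip N2<->N0 -> N2.N0=(alive,v0) N2.N1=(alive,v0) N2.N2=(alive,v0) N2.N3=(alive,v0) | N0.N0=(alive,v0) N0.N1=(alive,v0) N0.N2=(alive,v0) N0.N3=(alive,v0)
Op 2: gossip N3<->N1 -> N3.N0=(alive,v0) N3.N1=(alive,v0) N3.N2=(alive,v0) N3.N3=(alive,v0) | N1.N0=(alive,v0) N1.N1=(alive,v0) N1.N2=(alive,v0) N1.N3=(alive,v0)
Op 3: N2 marks N3=dead -> (dead,v1)
Op 4: gossip N2<->N1 -> N2.N0=(alive,v0) N2.N1=(alive,v0) N2.N2=(alive,v0) N2.N3=(dead,v1) | N1.N0=(alive,v0) N1.N1=(alive,v0) N1.N2=(alive,v0) N1.N3=(dead,v1)
Op 5: gossip N0<->N1 -> N0.N0=(alive,v0) N0.N1=(alive,v0) N0.N2=(alive,v0) N0.N3=(dead,v1) | N1.N0=(alive,v0) N1.N1=(alive,v0) N1.N2=(alive,v0) N1.N3=(dead,v1)
Op 6: gossip N1<->N0 -> N1.N0=(alive,v0) N1.N1=(alive,v0) N1.N2=(alive,v0) N1.N3=(dead,v1) | N0.N0=(alive,v0) N0.N1=(alive,v0) N0.N2=(alive,v0) N0.N3=(dead,v1)
Op 7: N3 marks N1=suspect -> (suspect,v1)
Op 8: gossip N2<->N3 -> N2.N0=(alive,v0) N2.N1=(suspect,v1) N2.N2=(alive,v0) N2.N3=(dead,v1) | N3.N0=(alive,v0) N3.N1=(suspect,v1) N3.N2=(alive,v0) N3.N3=(dead,v1)
Op 9: gossip N2<->N0 -> N2.N0=(alive,v0) N2.N1=(suspect,v1) N2.N2=(alive,v0) N2.N3=(dead,v1) | N0.N0=(alive,v0) N0.N1=(suspect,v1) N0.N2=(alive,v0) N0.N3=(dead,v1)
Op 10: N1 marks N0=suspect -> (suspect,v1)

Answer: N0=alive,0 N1=suspect,1 N2=alive,0 N3=dead,1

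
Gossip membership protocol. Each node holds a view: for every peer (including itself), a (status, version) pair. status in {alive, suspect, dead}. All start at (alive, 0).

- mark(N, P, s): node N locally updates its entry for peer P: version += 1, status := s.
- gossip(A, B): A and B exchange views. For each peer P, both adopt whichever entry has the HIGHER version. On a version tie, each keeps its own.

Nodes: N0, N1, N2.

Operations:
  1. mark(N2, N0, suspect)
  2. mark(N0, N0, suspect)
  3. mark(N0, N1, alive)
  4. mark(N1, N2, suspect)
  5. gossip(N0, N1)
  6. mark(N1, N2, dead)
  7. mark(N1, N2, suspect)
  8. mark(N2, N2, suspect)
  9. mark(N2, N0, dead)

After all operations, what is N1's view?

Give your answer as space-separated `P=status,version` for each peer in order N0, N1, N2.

Op 1: N2 marks N0=suspect -> (suspect,v1)
Op 2: N0 marks N0=suspect -> (suspect,v1)
Op 3: N0 marks N1=alive -> (alive,v1)
Op 4: N1 marks N2=suspect -> (suspect,v1)
Op 5: gossip N0<->N1 -> N0.N0=(suspect,v1) N0.N1=(alive,v1) N0.N2=(suspect,v1) | N1.N0=(suspect,v1) N1.N1=(alive,v1) N1.N2=(suspect,v1)
Op 6: N1 marks N2=dead -> (dead,v2)
Op 7: N1 marks N2=suspect -> (suspect,v3)
Op 8: N2 marks N2=suspect -> (suspect,v1)
Op 9: N2 marks N0=dead -> (dead,v2)

Answer: N0=suspect,1 N1=alive,1 N2=suspect,3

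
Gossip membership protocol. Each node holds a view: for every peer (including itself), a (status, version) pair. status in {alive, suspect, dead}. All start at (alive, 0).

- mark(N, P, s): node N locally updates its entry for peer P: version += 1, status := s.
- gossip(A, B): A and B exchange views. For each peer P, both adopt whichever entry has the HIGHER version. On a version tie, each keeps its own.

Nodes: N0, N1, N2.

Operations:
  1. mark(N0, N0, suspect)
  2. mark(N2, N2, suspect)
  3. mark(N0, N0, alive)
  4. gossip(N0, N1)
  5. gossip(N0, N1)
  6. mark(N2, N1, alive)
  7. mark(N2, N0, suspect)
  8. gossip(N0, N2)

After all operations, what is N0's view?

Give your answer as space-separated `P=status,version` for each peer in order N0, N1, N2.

Answer: N0=alive,2 N1=alive,1 N2=suspect,1

Derivation:
Op 1: N0 marks N0=suspect -> (suspect,v1)
Op 2: N2 marks N2=suspect -> (suspect,v1)
Op 3: N0 marks N0=alive -> (alive,v2)
Op 4: gossip N0<->N1 -> N0.N0=(alive,v2) N0.N1=(alive,v0) N0.N2=(alive,v0) | N1.N0=(alive,v2) N1.N1=(alive,v0) N1.N2=(alive,v0)
Op 5: gossip N0<->N1 -> N0.N0=(alive,v2) N0.N1=(alive,v0) N0.N2=(alive,v0) | N1.N0=(alive,v2) N1.N1=(alive,v0) N1.N2=(alive,v0)
Op 6: N2 marks N1=alive -> (alive,v1)
Op 7: N2 marks N0=suspect -> (suspect,v1)
Op 8: gossip N0<->N2 -> N0.N0=(alive,v2) N0.N1=(alive,v1) N0.N2=(suspect,v1) | N2.N0=(alive,v2) N2.N1=(alive,v1) N2.N2=(suspect,v1)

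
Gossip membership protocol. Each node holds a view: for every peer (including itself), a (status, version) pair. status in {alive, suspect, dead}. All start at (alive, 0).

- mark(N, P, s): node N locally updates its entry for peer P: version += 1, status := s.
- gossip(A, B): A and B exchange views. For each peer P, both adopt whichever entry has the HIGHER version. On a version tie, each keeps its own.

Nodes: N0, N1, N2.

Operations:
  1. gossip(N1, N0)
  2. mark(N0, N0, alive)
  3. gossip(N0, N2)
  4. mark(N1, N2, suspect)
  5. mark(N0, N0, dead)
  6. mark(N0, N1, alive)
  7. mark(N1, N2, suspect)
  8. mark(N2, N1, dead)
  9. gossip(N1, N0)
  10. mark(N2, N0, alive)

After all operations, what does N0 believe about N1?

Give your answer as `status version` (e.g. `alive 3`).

Answer: alive 1

Derivation:
Op 1: gossip N1<->N0 -> N1.N0=(alive,v0) N1.N1=(alive,v0) N1.N2=(alive,v0) | N0.N0=(alive,v0) N0.N1=(alive,v0) N0.N2=(alive,v0)
Op 2: N0 marks N0=alive -> (alive,v1)
Op 3: gossip N0<->N2 -> N0.N0=(alive,v1) N0.N1=(alive,v0) N0.N2=(alive,v0) | N2.N0=(alive,v1) N2.N1=(alive,v0) N2.N2=(alive,v0)
Op 4: N1 marks N2=suspect -> (suspect,v1)
Op 5: N0 marks N0=dead -> (dead,v2)
Op 6: N0 marks N1=alive -> (alive,v1)
Op 7: N1 marks N2=suspect -> (suspect,v2)
Op 8: N2 marks N1=dead -> (dead,v1)
Op 9: gossip N1<->N0 -> N1.N0=(dead,v2) N1.N1=(alive,v1) N1.N2=(suspect,v2) | N0.N0=(dead,v2) N0.N1=(alive,v1) N0.N2=(suspect,v2)
Op 10: N2 marks N0=alive -> (alive,v2)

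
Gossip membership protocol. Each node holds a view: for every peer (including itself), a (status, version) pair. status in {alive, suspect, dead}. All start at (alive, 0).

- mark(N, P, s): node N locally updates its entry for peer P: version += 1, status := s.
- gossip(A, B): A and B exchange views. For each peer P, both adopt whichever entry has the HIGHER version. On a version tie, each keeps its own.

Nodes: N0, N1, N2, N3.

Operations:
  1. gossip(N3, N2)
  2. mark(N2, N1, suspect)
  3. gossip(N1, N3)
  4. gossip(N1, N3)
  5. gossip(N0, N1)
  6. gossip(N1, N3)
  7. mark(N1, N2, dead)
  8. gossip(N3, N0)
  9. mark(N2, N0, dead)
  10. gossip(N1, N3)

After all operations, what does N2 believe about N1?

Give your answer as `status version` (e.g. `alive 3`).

Op 1: gossip N3<->N2 -> N3.N0=(alive,v0) N3.N1=(alive,v0) N3.N2=(alive,v0) N3.N3=(alive,v0) | N2.N0=(alive,v0) N2.N1=(alive,v0) N2.N2=(alive,v0) N2.N3=(alive,v0)
Op 2: N2 marks N1=suspect -> (suspect,v1)
Op 3: gossip N1<->N3 -> N1.N0=(alive,v0) N1.N1=(alive,v0) N1.N2=(alive,v0) N1.N3=(alive,v0) | N3.N0=(alive,v0) N3.N1=(alive,v0) N3.N2=(alive,v0) N3.N3=(alive,v0)
Op 4: gossip N1<->N3 -> N1.N0=(alive,v0) N1.N1=(alive,v0) N1.N2=(alive,v0) N1.N3=(alive,v0) | N3.N0=(alive,v0) N3.N1=(alive,v0) N3.N2=(alive,v0) N3.N3=(alive,v0)
Op 5: gossip N0<->N1 -> N0.N0=(alive,v0) N0.N1=(alive,v0) N0.N2=(alive,v0) N0.N3=(alive,v0) | N1.N0=(alive,v0) N1.N1=(alive,v0) N1.N2=(alive,v0) N1.N3=(alive,v0)
Op 6: gossip N1<->N3 -> N1.N0=(alive,v0) N1.N1=(alive,v0) N1.N2=(alive,v0) N1.N3=(alive,v0) | N3.N0=(alive,v0) N3.N1=(alive,v0) N3.N2=(alive,v0) N3.N3=(alive,v0)
Op 7: N1 marks N2=dead -> (dead,v1)
Op 8: gossip N3<->N0 -> N3.N0=(alive,v0) N3.N1=(alive,v0) N3.N2=(alive,v0) N3.N3=(alive,v0) | N0.N0=(alive,v0) N0.N1=(alive,v0) N0.N2=(alive,v0) N0.N3=(alive,v0)
Op 9: N2 marks N0=dead -> (dead,v1)
Op 10: gossip N1<->N3 -> N1.N0=(alive,v0) N1.N1=(alive,v0) N1.N2=(dead,v1) N1.N3=(alive,v0) | N3.N0=(alive,v0) N3.N1=(alive,v0) N3.N2=(dead,v1) N3.N3=(alive,v0)

Answer: suspect 1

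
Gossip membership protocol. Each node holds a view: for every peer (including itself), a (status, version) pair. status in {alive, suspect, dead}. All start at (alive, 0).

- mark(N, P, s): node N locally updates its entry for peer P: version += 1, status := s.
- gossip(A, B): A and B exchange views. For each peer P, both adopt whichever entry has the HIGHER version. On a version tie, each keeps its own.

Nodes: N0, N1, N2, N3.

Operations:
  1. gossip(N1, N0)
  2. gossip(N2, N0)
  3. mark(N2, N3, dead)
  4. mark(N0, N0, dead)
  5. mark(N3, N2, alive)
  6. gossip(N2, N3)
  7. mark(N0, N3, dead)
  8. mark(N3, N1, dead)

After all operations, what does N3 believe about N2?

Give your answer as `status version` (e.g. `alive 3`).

Answer: alive 1

Derivation:
Op 1: gossip N1<->N0 -> N1.N0=(alive,v0) N1.N1=(alive,v0) N1.N2=(alive,v0) N1.N3=(alive,v0) | N0.N0=(alive,v0) N0.N1=(alive,v0) N0.N2=(alive,v0) N0.N3=(alive,v0)
Op 2: gossip N2<->N0 -> N2.N0=(alive,v0) N2.N1=(alive,v0) N2.N2=(alive,v0) N2.N3=(alive,v0) | N0.N0=(alive,v0) N0.N1=(alive,v0) N0.N2=(alive,v0) N0.N3=(alive,v0)
Op 3: N2 marks N3=dead -> (dead,v1)
Op 4: N0 marks N0=dead -> (dead,v1)
Op 5: N3 marks N2=alive -> (alive,v1)
Op 6: gossip N2<->N3 -> N2.N0=(alive,v0) N2.N1=(alive,v0) N2.N2=(alive,v1) N2.N3=(dead,v1) | N3.N0=(alive,v0) N3.N1=(alive,v0) N3.N2=(alive,v1) N3.N3=(dead,v1)
Op 7: N0 marks N3=dead -> (dead,v1)
Op 8: N3 marks N1=dead -> (dead,v1)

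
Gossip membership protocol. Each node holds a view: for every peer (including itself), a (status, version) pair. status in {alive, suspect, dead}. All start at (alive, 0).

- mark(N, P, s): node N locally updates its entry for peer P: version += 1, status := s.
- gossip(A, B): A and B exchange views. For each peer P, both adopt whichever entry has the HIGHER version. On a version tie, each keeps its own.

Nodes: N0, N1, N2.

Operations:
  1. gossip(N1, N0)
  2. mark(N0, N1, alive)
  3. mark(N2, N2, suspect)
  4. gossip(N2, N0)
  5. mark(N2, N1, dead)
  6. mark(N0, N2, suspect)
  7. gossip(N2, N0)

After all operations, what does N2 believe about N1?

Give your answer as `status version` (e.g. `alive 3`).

Op 1: gossip N1<->N0 -> N1.N0=(alive,v0) N1.N1=(alive,v0) N1.N2=(alive,v0) | N0.N0=(alive,v0) N0.N1=(alive,v0) N0.N2=(alive,v0)
Op 2: N0 marks N1=alive -> (alive,v1)
Op 3: N2 marks N2=suspect -> (suspect,v1)
Op 4: gossip N2<->N0 -> N2.N0=(alive,v0) N2.N1=(alive,v1) N2.N2=(suspect,v1) | N0.N0=(alive,v0) N0.N1=(alive,v1) N0.N2=(suspect,v1)
Op 5: N2 marks N1=dead -> (dead,v2)
Op 6: N0 marks N2=suspect -> (suspect,v2)
Op 7: gossip N2<->N0 -> N2.N0=(alive,v0) N2.N1=(dead,v2) N2.N2=(suspect,v2) | N0.N0=(alive,v0) N0.N1=(dead,v2) N0.N2=(suspect,v2)

Answer: dead 2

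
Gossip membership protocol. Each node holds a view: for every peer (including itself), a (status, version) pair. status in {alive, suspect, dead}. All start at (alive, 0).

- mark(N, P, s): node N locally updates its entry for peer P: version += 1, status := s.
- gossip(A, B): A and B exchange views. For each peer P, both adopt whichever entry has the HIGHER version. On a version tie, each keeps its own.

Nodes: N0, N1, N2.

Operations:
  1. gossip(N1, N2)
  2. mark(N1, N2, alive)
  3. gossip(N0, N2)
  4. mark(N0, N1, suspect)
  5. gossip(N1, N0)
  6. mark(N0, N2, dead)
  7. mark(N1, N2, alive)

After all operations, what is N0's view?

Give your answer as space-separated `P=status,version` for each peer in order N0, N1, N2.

Answer: N0=alive,0 N1=suspect,1 N2=dead,2

Derivation:
Op 1: gossip N1<->N2 -> N1.N0=(alive,v0) N1.N1=(alive,v0) N1.N2=(alive,v0) | N2.N0=(alive,v0) N2.N1=(alive,v0) N2.N2=(alive,v0)
Op 2: N1 marks N2=alive -> (alive,v1)
Op 3: gossip N0<->N2 -> N0.N0=(alive,v0) N0.N1=(alive,v0) N0.N2=(alive,v0) | N2.N0=(alive,v0) N2.N1=(alive,v0) N2.N2=(alive,v0)
Op 4: N0 marks N1=suspect -> (suspect,v1)
Op 5: gossip N1<->N0 -> N1.N0=(alive,v0) N1.N1=(suspect,v1) N1.N2=(alive,v1) | N0.N0=(alive,v0) N0.N1=(suspect,v1) N0.N2=(alive,v1)
Op 6: N0 marks N2=dead -> (dead,v2)
Op 7: N1 marks N2=alive -> (alive,v2)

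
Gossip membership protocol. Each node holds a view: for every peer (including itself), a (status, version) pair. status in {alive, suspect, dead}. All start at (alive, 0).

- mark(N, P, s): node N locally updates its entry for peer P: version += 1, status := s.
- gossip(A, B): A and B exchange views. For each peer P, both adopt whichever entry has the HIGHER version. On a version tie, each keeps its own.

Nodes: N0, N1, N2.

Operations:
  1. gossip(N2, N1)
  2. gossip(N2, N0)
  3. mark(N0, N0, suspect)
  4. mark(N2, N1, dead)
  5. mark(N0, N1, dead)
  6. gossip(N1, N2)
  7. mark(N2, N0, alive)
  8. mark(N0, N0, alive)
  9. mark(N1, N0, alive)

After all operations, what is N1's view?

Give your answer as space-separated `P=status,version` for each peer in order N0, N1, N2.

Op 1: gossip N2<->N1 -> N2.N0=(alive,v0) N2.N1=(alive,v0) N2.N2=(alive,v0) | N1.N0=(alive,v0) N1.N1=(alive,v0) N1.N2=(alive,v0)
Op 2: gossip N2<->N0 -> N2.N0=(alive,v0) N2.N1=(alive,v0) N2.N2=(alive,v0) | N0.N0=(alive,v0) N0.N1=(alive,v0) N0.N2=(alive,v0)
Op 3: N0 marks N0=suspect -> (suspect,v1)
Op 4: N2 marks N1=dead -> (dead,v1)
Op 5: N0 marks N1=dead -> (dead,v1)
Op 6: gossip N1<->N2 -> N1.N0=(alive,v0) N1.N1=(dead,v1) N1.N2=(alive,v0) | N2.N0=(alive,v0) N2.N1=(dead,v1) N2.N2=(alive,v0)
Op 7: N2 marks N0=alive -> (alive,v1)
Op 8: N0 marks N0=alive -> (alive,v2)
Op 9: N1 marks N0=alive -> (alive,v1)

Answer: N0=alive,1 N1=dead,1 N2=alive,0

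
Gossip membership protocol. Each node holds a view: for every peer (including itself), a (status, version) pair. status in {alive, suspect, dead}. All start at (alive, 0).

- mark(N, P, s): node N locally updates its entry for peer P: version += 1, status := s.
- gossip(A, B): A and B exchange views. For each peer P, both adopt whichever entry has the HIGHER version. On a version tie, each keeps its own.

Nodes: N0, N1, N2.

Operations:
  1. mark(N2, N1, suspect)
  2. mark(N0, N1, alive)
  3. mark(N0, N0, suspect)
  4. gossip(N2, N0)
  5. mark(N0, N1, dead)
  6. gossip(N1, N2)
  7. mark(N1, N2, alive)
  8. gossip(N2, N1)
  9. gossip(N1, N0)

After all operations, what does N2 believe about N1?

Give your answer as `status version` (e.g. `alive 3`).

Op 1: N2 marks N1=suspect -> (suspect,v1)
Op 2: N0 marks N1=alive -> (alive,v1)
Op 3: N0 marks N0=suspect -> (suspect,v1)
Op 4: gossip N2<->N0 -> N2.N0=(suspect,v1) N2.N1=(suspect,v1) N2.N2=(alive,v0) | N0.N0=(suspect,v1) N0.N1=(alive,v1) N0.N2=(alive,v0)
Op 5: N0 marks N1=dead -> (dead,v2)
Op 6: gossip N1<->N2 -> N1.N0=(suspect,v1) N1.N1=(suspect,v1) N1.N2=(alive,v0) | N2.N0=(suspect,v1) N2.N1=(suspect,v1) N2.N2=(alive,v0)
Op 7: N1 marks N2=alive -> (alive,v1)
Op 8: gossip N2<->N1 -> N2.N0=(suspect,v1) N2.N1=(suspect,v1) N2.N2=(alive,v1) | N1.N0=(suspect,v1) N1.N1=(suspect,v1) N1.N2=(alive,v1)
Op 9: gossip N1<->N0 -> N1.N0=(suspect,v1) N1.N1=(dead,v2) N1.N2=(alive,v1) | N0.N0=(suspect,v1) N0.N1=(dead,v2) N0.N2=(alive,v1)

Answer: suspect 1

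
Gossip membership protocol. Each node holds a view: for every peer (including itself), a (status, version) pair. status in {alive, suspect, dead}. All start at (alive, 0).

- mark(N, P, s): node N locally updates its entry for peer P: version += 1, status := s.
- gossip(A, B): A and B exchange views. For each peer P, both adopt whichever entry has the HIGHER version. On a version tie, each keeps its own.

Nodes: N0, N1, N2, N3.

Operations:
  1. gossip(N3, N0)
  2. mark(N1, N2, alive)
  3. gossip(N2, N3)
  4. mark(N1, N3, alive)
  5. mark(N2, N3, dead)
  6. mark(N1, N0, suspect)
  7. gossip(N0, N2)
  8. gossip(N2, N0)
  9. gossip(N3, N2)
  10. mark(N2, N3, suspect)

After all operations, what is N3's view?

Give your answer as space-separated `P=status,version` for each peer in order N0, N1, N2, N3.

Answer: N0=alive,0 N1=alive,0 N2=alive,0 N3=dead,1

Derivation:
Op 1: gossip N3<->N0 -> N3.N0=(alive,v0) N3.N1=(alive,v0) N3.N2=(alive,v0) N3.N3=(alive,v0) | N0.N0=(alive,v0) N0.N1=(alive,v0) N0.N2=(alive,v0) N0.N3=(alive,v0)
Op 2: N1 marks N2=alive -> (alive,v1)
Op 3: gossip N2<->N3 -> N2.N0=(alive,v0) N2.N1=(alive,v0) N2.N2=(alive,v0) N2.N3=(alive,v0) | N3.N0=(alive,v0) N3.N1=(alive,v0) N3.N2=(alive,v0) N3.N3=(alive,v0)
Op 4: N1 marks N3=alive -> (alive,v1)
Op 5: N2 marks N3=dead -> (dead,v1)
Op 6: N1 marks N0=suspect -> (suspect,v1)
Op 7: gossip N0<->N2 -> N0.N0=(alive,v0) N0.N1=(alive,v0) N0.N2=(alive,v0) N0.N3=(dead,v1) | N2.N0=(alive,v0) N2.N1=(alive,v0) N2.N2=(alive,v0) N2.N3=(dead,v1)
Op 8: gossip N2<->N0 -> N2.N0=(alive,v0) N2.N1=(alive,v0) N2.N2=(alive,v0) N2.N3=(dead,v1) | N0.N0=(alive,v0) N0.N1=(alive,v0) N0.N2=(alive,v0) N0.N3=(dead,v1)
Op 9: gossip N3<->N2 -> N3.N0=(alive,v0) N3.N1=(alive,v0) N3.N2=(alive,v0) N3.N3=(dead,v1) | N2.N0=(alive,v0) N2.N1=(alive,v0) N2.N2=(alive,v0) N2.N3=(dead,v1)
Op 10: N2 marks N3=suspect -> (suspect,v2)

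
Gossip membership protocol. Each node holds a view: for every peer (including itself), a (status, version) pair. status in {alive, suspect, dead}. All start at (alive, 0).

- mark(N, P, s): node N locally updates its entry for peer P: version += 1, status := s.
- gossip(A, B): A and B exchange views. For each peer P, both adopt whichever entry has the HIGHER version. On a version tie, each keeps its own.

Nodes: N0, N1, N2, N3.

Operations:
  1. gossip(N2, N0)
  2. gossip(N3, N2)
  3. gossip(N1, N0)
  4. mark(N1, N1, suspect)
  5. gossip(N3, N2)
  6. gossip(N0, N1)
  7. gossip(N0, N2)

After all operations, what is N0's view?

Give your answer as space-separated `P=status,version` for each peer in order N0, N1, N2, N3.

Answer: N0=alive,0 N1=suspect,1 N2=alive,0 N3=alive,0

Derivation:
Op 1: gossip N2<->N0 -> N2.N0=(alive,v0) N2.N1=(alive,v0) N2.N2=(alive,v0) N2.N3=(alive,v0) | N0.N0=(alive,v0) N0.N1=(alive,v0) N0.N2=(alive,v0) N0.N3=(alive,v0)
Op 2: gossip N3<->N2 -> N3.N0=(alive,v0) N3.N1=(alive,v0) N3.N2=(alive,v0) N3.N3=(alive,v0) | N2.N0=(alive,v0) N2.N1=(alive,v0) N2.N2=(alive,v0) N2.N3=(alive,v0)
Op 3: gossip N1<->N0 -> N1.N0=(alive,v0) N1.N1=(alive,v0) N1.N2=(alive,v0) N1.N3=(alive,v0) | N0.N0=(alive,v0) N0.N1=(alive,v0) N0.N2=(alive,v0) N0.N3=(alive,v0)
Op 4: N1 marks N1=suspect -> (suspect,v1)
Op 5: gossip N3<->N2 -> N3.N0=(alive,v0) N3.N1=(alive,v0) N3.N2=(alive,v0) N3.N3=(alive,v0) | N2.N0=(alive,v0) N2.N1=(alive,v0) N2.N2=(alive,v0) N2.N3=(alive,v0)
Op 6: gossip N0<->N1 -> N0.N0=(alive,v0) N0.N1=(suspect,v1) N0.N2=(alive,v0) N0.N3=(alive,v0) | N1.N0=(alive,v0) N1.N1=(suspect,v1) N1.N2=(alive,v0) N1.N3=(alive,v0)
Op 7: gossip N0<->N2 -> N0.N0=(alive,v0) N0.N1=(suspect,v1) N0.N2=(alive,v0) N0.N3=(alive,v0) | N2.N0=(alive,v0) N2.N1=(suspect,v1) N2.N2=(alive,v0) N2.N3=(alive,v0)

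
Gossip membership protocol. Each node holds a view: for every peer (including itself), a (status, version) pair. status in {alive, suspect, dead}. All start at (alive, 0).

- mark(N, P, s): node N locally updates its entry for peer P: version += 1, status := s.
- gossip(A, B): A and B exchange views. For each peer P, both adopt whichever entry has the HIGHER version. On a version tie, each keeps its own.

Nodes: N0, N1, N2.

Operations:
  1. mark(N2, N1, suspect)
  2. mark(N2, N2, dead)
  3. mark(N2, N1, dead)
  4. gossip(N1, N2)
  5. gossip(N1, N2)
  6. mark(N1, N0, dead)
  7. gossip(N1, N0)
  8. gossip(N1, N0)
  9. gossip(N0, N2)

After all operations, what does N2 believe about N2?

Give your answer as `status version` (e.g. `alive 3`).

Answer: dead 1

Derivation:
Op 1: N2 marks N1=suspect -> (suspect,v1)
Op 2: N2 marks N2=dead -> (dead,v1)
Op 3: N2 marks N1=dead -> (dead,v2)
Op 4: gossip N1<->N2 -> N1.N0=(alive,v0) N1.N1=(dead,v2) N1.N2=(dead,v1) | N2.N0=(alive,v0) N2.N1=(dead,v2) N2.N2=(dead,v1)
Op 5: gossip N1<->N2 -> N1.N0=(alive,v0) N1.N1=(dead,v2) N1.N2=(dead,v1) | N2.N0=(alive,v0) N2.N1=(dead,v2) N2.N2=(dead,v1)
Op 6: N1 marks N0=dead -> (dead,v1)
Op 7: gossip N1<->N0 -> N1.N0=(dead,v1) N1.N1=(dead,v2) N1.N2=(dead,v1) | N0.N0=(dead,v1) N0.N1=(dead,v2) N0.N2=(dead,v1)
Op 8: gossip N1<->N0 -> N1.N0=(dead,v1) N1.N1=(dead,v2) N1.N2=(dead,v1) | N0.N0=(dead,v1) N0.N1=(dead,v2) N0.N2=(dead,v1)
Op 9: gossip N0<->N2 -> N0.N0=(dead,v1) N0.N1=(dead,v2) N0.N2=(dead,v1) | N2.N0=(dead,v1) N2.N1=(dead,v2) N2.N2=(dead,v1)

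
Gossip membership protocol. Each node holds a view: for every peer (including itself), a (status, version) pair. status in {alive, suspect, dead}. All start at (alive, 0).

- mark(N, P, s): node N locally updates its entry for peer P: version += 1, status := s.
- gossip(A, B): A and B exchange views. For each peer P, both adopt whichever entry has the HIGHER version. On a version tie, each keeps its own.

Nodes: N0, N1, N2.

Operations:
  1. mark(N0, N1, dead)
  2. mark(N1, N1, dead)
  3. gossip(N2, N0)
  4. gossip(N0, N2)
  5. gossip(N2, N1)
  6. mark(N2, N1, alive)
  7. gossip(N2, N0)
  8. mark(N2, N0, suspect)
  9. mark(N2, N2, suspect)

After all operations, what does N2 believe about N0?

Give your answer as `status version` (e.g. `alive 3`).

Answer: suspect 1

Derivation:
Op 1: N0 marks N1=dead -> (dead,v1)
Op 2: N1 marks N1=dead -> (dead,v1)
Op 3: gossip N2<->N0 -> N2.N0=(alive,v0) N2.N1=(dead,v1) N2.N2=(alive,v0) | N0.N0=(alive,v0) N0.N1=(dead,v1) N0.N2=(alive,v0)
Op 4: gossip N0<->N2 -> N0.N0=(alive,v0) N0.N1=(dead,v1) N0.N2=(alive,v0) | N2.N0=(alive,v0) N2.N1=(dead,v1) N2.N2=(alive,v0)
Op 5: gossip N2<->N1 -> N2.N0=(alive,v0) N2.N1=(dead,v1) N2.N2=(alive,v0) | N1.N0=(alive,v0) N1.N1=(dead,v1) N1.N2=(alive,v0)
Op 6: N2 marks N1=alive -> (alive,v2)
Op 7: gossip N2<->N0 -> N2.N0=(alive,v0) N2.N1=(alive,v2) N2.N2=(alive,v0) | N0.N0=(alive,v0) N0.N1=(alive,v2) N0.N2=(alive,v0)
Op 8: N2 marks N0=suspect -> (suspect,v1)
Op 9: N2 marks N2=suspect -> (suspect,v1)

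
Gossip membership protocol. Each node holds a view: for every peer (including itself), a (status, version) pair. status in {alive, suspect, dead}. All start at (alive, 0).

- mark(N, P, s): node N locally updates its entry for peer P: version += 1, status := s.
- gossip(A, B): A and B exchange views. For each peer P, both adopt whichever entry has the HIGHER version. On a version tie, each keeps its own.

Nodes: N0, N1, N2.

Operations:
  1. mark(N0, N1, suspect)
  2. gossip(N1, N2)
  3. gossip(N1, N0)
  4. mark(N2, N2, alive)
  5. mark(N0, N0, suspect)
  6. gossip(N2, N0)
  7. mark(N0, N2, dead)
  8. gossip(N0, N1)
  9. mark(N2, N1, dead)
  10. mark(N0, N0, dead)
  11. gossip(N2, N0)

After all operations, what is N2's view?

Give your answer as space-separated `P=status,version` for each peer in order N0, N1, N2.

Op 1: N0 marks N1=suspect -> (suspect,v1)
Op 2: gossip N1<->N2 -> N1.N0=(alive,v0) N1.N1=(alive,v0) N1.N2=(alive,v0) | N2.N0=(alive,v0) N2.N1=(alive,v0) N2.N2=(alive,v0)
Op 3: gossip N1<->N0 -> N1.N0=(alive,v0) N1.N1=(suspect,v1) N1.N2=(alive,v0) | N0.N0=(alive,v0) N0.N1=(suspect,v1) N0.N2=(alive,v0)
Op 4: N2 marks N2=alive -> (alive,v1)
Op 5: N0 marks N0=suspect -> (suspect,v1)
Op 6: gossip N2<->N0 -> N2.N0=(suspect,v1) N2.N1=(suspect,v1) N2.N2=(alive,v1) | N0.N0=(suspect,v1) N0.N1=(suspect,v1) N0.N2=(alive,v1)
Op 7: N0 marks N2=dead -> (dead,v2)
Op 8: gossip N0<->N1 -> N0.N0=(suspect,v1) N0.N1=(suspect,v1) N0.N2=(dead,v2) | N1.N0=(suspect,v1) N1.N1=(suspect,v1) N1.N2=(dead,v2)
Op 9: N2 marks N1=dead -> (dead,v2)
Op 10: N0 marks N0=dead -> (dead,v2)
Op 11: gossip N2<->N0 -> N2.N0=(dead,v2) N2.N1=(dead,v2) N2.N2=(dead,v2) | N0.N0=(dead,v2) N0.N1=(dead,v2) N0.N2=(dead,v2)

Answer: N0=dead,2 N1=dead,2 N2=dead,2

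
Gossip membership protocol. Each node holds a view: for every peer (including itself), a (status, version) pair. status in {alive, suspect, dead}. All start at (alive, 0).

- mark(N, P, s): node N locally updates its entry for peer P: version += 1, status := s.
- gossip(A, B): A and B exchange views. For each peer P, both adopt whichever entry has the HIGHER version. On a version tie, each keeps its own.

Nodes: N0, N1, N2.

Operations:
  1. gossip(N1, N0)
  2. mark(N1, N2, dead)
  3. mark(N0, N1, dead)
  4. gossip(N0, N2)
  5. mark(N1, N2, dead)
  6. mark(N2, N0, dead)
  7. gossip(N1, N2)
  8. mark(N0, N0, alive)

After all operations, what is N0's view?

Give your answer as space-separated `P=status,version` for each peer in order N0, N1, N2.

Op 1: gossip N1<->N0 -> N1.N0=(alive,v0) N1.N1=(alive,v0) N1.N2=(alive,v0) | N0.N0=(alive,v0) N0.N1=(alive,v0) N0.N2=(alive,v0)
Op 2: N1 marks N2=dead -> (dead,v1)
Op 3: N0 marks N1=dead -> (dead,v1)
Op 4: gossip N0<->N2 -> N0.N0=(alive,v0) N0.N1=(dead,v1) N0.N2=(alive,v0) | N2.N0=(alive,v0) N2.N1=(dead,v1) N2.N2=(alive,v0)
Op 5: N1 marks N2=dead -> (dead,v2)
Op 6: N2 marks N0=dead -> (dead,v1)
Op 7: gossip N1<->N2 -> N1.N0=(dead,v1) N1.N1=(dead,v1) N1.N2=(dead,v2) | N2.N0=(dead,v1) N2.N1=(dead,v1) N2.N2=(dead,v2)
Op 8: N0 marks N0=alive -> (alive,v1)

Answer: N0=alive,1 N1=dead,1 N2=alive,0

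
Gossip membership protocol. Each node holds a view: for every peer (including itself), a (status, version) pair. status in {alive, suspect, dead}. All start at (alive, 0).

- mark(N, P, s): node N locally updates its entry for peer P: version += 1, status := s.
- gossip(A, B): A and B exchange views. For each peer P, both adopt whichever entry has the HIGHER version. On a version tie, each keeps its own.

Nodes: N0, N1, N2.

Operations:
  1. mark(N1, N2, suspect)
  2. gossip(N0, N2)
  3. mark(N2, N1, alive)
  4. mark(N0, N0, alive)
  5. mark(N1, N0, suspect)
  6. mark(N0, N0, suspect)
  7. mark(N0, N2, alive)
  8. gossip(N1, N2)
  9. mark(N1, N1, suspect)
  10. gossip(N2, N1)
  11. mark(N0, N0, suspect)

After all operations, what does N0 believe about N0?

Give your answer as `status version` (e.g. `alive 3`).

Answer: suspect 3

Derivation:
Op 1: N1 marks N2=suspect -> (suspect,v1)
Op 2: gossip N0<->N2 -> N0.N0=(alive,v0) N0.N1=(alive,v0) N0.N2=(alive,v0) | N2.N0=(alive,v0) N2.N1=(alive,v0) N2.N2=(alive,v0)
Op 3: N2 marks N1=alive -> (alive,v1)
Op 4: N0 marks N0=alive -> (alive,v1)
Op 5: N1 marks N0=suspect -> (suspect,v1)
Op 6: N0 marks N0=suspect -> (suspect,v2)
Op 7: N0 marks N2=alive -> (alive,v1)
Op 8: gossip N1<->N2 -> N1.N0=(suspect,v1) N1.N1=(alive,v1) N1.N2=(suspect,v1) | N2.N0=(suspect,v1) N2.N1=(alive,v1) N2.N2=(suspect,v1)
Op 9: N1 marks N1=suspect -> (suspect,v2)
Op 10: gossip N2<->N1 -> N2.N0=(suspect,v1) N2.N1=(suspect,v2) N2.N2=(suspect,v1) | N1.N0=(suspect,v1) N1.N1=(suspect,v2) N1.N2=(suspect,v1)
Op 11: N0 marks N0=suspect -> (suspect,v3)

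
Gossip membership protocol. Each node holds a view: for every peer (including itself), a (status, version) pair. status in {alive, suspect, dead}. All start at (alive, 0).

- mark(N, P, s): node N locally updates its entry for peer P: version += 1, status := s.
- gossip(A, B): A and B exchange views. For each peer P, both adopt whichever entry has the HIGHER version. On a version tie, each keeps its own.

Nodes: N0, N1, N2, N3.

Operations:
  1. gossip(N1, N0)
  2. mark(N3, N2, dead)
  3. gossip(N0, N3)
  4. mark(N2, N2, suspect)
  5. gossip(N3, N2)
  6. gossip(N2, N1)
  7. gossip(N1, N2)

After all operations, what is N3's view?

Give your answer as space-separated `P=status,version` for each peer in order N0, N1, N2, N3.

Op 1: gossip N1<->N0 -> N1.N0=(alive,v0) N1.N1=(alive,v0) N1.N2=(alive,v0) N1.N3=(alive,v0) | N0.N0=(alive,v0) N0.N1=(alive,v0) N0.N2=(alive,v0) N0.N3=(alive,v0)
Op 2: N3 marks N2=dead -> (dead,v1)
Op 3: gossip N0<->N3 -> N0.N0=(alive,v0) N0.N1=(alive,v0) N0.N2=(dead,v1) N0.N3=(alive,v0) | N3.N0=(alive,v0) N3.N1=(alive,v0) N3.N2=(dead,v1) N3.N3=(alive,v0)
Op 4: N2 marks N2=suspect -> (suspect,v1)
Op 5: gossip N3<->N2 -> N3.N0=(alive,v0) N3.N1=(alive,v0) N3.N2=(dead,v1) N3.N3=(alive,v0) | N2.N0=(alive,v0) N2.N1=(alive,v0) N2.N2=(suspect,v1) N2.N3=(alive,v0)
Op 6: gossip N2<->N1 -> N2.N0=(alive,v0) N2.N1=(alive,v0) N2.N2=(suspect,v1) N2.N3=(alive,v0) | N1.N0=(alive,v0) N1.N1=(alive,v0) N1.N2=(suspect,v1) N1.N3=(alive,v0)
Op 7: gossip N1<->N2 -> N1.N0=(alive,v0) N1.N1=(alive,v0) N1.N2=(suspect,v1) N1.N3=(alive,v0) | N2.N0=(alive,v0) N2.N1=(alive,v0) N2.N2=(suspect,v1) N2.N3=(alive,v0)

Answer: N0=alive,0 N1=alive,0 N2=dead,1 N3=alive,0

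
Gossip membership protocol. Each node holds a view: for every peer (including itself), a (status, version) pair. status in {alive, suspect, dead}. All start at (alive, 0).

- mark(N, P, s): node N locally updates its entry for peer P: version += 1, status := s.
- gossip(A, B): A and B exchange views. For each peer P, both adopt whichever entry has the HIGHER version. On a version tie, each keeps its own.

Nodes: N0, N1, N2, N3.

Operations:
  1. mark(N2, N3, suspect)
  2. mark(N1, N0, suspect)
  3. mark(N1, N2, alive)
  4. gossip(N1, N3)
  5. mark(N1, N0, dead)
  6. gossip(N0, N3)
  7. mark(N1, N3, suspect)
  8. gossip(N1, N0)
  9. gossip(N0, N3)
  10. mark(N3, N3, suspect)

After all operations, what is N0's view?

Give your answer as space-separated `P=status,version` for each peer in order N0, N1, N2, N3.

Op 1: N2 marks N3=suspect -> (suspect,v1)
Op 2: N1 marks N0=suspect -> (suspect,v1)
Op 3: N1 marks N2=alive -> (alive,v1)
Op 4: gossip N1<->N3 -> N1.N0=(suspect,v1) N1.N1=(alive,v0) N1.N2=(alive,v1) N1.N3=(alive,v0) | N3.N0=(suspect,v1) N3.N1=(alive,v0) N3.N2=(alive,v1) N3.N3=(alive,v0)
Op 5: N1 marks N0=dead -> (dead,v2)
Op 6: gossip N0<->N3 -> N0.N0=(suspect,v1) N0.N1=(alive,v0) N0.N2=(alive,v1) N0.N3=(alive,v0) | N3.N0=(suspect,v1) N3.N1=(alive,v0) N3.N2=(alive,v1) N3.N3=(alive,v0)
Op 7: N1 marks N3=suspect -> (suspect,v1)
Op 8: gossip N1<->N0 -> N1.N0=(dead,v2) N1.N1=(alive,v0) N1.N2=(alive,v1) N1.N3=(suspect,v1) | N0.N0=(dead,v2) N0.N1=(alive,v0) N0.N2=(alive,v1) N0.N3=(suspect,v1)
Op 9: gossip N0<->N3 -> N0.N0=(dead,v2) N0.N1=(alive,v0) N0.N2=(alive,v1) N0.N3=(suspect,v1) | N3.N0=(dead,v2) N3.N1=(alive,v0) N3.N2=(alive,v1) N3.N3=(suspect,v1)
Op 10: N3 marks N3=suspect -> (suspect,v2)

Answer: N0=dead,2 N1=alive,0 N2=alive,1 N3=suspect,1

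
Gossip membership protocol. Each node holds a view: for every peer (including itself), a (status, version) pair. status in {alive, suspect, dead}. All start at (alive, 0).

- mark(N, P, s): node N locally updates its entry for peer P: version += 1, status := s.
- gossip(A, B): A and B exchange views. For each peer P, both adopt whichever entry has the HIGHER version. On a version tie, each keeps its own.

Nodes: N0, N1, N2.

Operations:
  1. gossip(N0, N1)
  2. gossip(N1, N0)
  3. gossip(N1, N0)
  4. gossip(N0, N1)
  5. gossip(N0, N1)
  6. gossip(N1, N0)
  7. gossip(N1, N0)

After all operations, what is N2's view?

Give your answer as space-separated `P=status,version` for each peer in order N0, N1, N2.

Answer: N0=alive,0 N1=alive,0 N2=alive,0

Derivation:
Op 1: gossip N0<->N1 -> N0.N0=(alive,v0) N0.N1=(alive,v0) N0.N2=(alive,v0) | N1.N0=(alive,v0) N1.N1=(alive,v0) N1.N2=(alive,v0)
Op 2: gossip N1<->N0 -> N1.N0=(alive,v0) N1.N1=(alive,v0) N1.N2=(alive,v0) | N0.N0=(alive,v0) N0.N1=(alive,v0) N0.N2=(alive,v0)
Op 3: gossip N1<->N0 -> N1.N0=(alive,v0) N1.N1=(alive,v0) N1.N2=(alive,v0) | N0.N0=(alive,v0) N0.N1=(alive,v0) N0.N2=(alive,v0)
Op 4: gossip N0<->N1 -> N0.N0=(alive,v0) N0.N1=(alive,v0) N0.N2=(alive,v0) | N1.N0=(alive,v0) N1.N1=(alive,v0) N1.N2=(alive,v0)
Op 5: gossip N0<->N1 -> N0.N0=(alive,v0) N0.N1=(alive,v0) N0.N2=(alive,v0) | N1.N0=(alive,v0) N1.N1=(alive,v0) N1.N2=(alive,v0)
Op 6: gossip N1<->N0 -> N1.N0=(alive,v0) N1.N1=(alive,v0) N1.N2=(alive,v0) | N0.N0=(alive,v0) N0.N1=(alive,v0) N0.N2=(alive,v0)
Op 7: gossip N1<->N0 -> N1.N0=(alive,v0) N1.N1=(alive,v0) N1.N2=(alive,v0) | N0.N0=(alive,v0) N0.N1=(alive,v0) N0.N2=(alive,v0)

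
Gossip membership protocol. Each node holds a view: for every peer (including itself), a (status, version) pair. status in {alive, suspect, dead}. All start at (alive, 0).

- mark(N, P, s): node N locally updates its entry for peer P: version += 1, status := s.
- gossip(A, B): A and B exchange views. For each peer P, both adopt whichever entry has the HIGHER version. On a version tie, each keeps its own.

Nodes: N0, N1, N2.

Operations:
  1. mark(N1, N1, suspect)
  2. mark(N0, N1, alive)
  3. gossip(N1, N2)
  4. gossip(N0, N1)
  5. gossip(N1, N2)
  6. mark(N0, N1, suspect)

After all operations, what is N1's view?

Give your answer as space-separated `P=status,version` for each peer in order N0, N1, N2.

Op 1: N1 marks N1=suspect -> (suspect,v1)
Op 2: N0 marks N1=alive -> (alive,v1)
Op 3: gossip N1<->N2 -> N1.N0=(alive,v0) N1.N1=(suspect,v1) N1.N2=(alive,v0) | N2.N0=(alive,v0) N2.N1=(suspect,v1) N2.N2=(alive,v0)
Op 4: gossip N0<->N1 -> N0.N0=(alive,v0) N0.N1=(alive,v1) N0.N2=(alive,v0) | N1.N0=(alive,v0) N1.N1=(suspect,v1) N1.N2=(alive,v0)
Op 5: gossip N1<->N2 -> N1.N0=(alive,v0) N1.N1=(suspect,v1) N1.N2=(alive,v0) | N2.N0=(alive,v0) N2.N1=(suspect,v1) N2.N2=(alive,v0)
Op 6: N0 marks N1=suspect -> (suspect,v2)

Answer: N0=alive,0 N1=suspect,1 N2=alive,0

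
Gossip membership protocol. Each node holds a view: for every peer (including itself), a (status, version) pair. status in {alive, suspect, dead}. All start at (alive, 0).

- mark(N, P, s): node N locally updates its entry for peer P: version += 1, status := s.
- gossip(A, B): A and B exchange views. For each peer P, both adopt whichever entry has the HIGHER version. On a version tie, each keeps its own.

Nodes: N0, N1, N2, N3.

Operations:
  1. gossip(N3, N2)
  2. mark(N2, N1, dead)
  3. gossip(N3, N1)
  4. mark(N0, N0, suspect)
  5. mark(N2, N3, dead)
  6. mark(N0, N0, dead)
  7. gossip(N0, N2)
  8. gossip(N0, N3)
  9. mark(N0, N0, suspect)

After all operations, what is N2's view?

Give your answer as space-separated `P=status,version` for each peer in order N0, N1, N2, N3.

Op 1: gossip N3<->N2 -> N3.N0=(alive,v0) N3.N1=(alive,v0) N3.N2=(alive,v0) N3.N3=(alive,v0) | N2.N0=(alive,v0) N2.N1=(alive,v0) N2.N2=(alive,v0) N2.N3=(alive,v0)
Op 2: N2 marks N1=dead -> (dead,v1)
Op 3: gossip N3<->N1 -> N3.N0=(alive,v0) N3.N1=(alive,v0) N3.N2=(alive,v0) N3.N3=(alive,v0) | N1.N0=(alive,v0) N1.N1=(alive,v0) N1.N2=(alive,v0) N1.N3=(alive,v0)
Op 4: N0 marks N0=suspect -> (suspect,v1)
Op 5: N2 marks N3=dead -> (dead,v1)
Op 6: N0 marks N0=dead -> (dead,v2)
Op 7: gossip N0<->N2 -> N0.N0=(dead,v2) N0.N1=(dead,v1) N0.N2=(alive,v0) N0.N3=(dead,v1) | N2.N0=(dead,v2) N2.N1=(dead,v1) N2.N2=(alive,v0) N2.N3=(dead,v1)
Op 8: gossip N0<->N3 -> N0.N0=(dead,v2) N0.N1=(dead,v1) N0.N2=(alive,v0) N0.N3=(dead,v1) | N3.N0=(dead,v2) N3.N1=(dead,v1) N3.N2=(alive,v0) N3.N3=(dead,v1)
Op 9: N0 marks N0=suspect -> (suspect,v3)

Answer: N0=dead,2 N1=dead,1 N2=alive,0 N3=dead,1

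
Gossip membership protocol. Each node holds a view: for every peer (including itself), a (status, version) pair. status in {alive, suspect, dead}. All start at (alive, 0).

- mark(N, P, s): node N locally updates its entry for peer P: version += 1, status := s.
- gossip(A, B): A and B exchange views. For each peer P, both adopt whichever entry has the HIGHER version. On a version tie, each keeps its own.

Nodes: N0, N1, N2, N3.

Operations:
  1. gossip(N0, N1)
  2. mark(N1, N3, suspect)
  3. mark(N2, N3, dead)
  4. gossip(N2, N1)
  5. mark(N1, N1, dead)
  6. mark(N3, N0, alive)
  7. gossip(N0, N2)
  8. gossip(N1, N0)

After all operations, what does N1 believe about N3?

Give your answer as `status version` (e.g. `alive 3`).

Answer: suspect 1

Derivation:
Op 1: gossip N0<->N1 -> N0.N0=(alive,v0) N0.N1=(alive,v0) N0.N2=(alive,v0) N0.N3=(alive,v0) | N1.N0=(alive,v0) N1.N1=(alive,v0) N1.N2=(alive,v0) N1.N3=(alive,v0)
Op 2: N1 marks N3=suspect -> (suspect,v1)
Op 3: N2 marks N3=dead -> (dead,v1)
Op 4: gossip N2<->N1 -> N2.N0=(alive,v0) N2.N1=(alive,v0) N2.N2=(alive,v0) N2.N3=(dead,v1) | N1.N0=(alive,v0) N1.N1=(alive,v0) N1.N2=(alive,v0) N1.N3=(suspect,v1)
Op 5: N1 marks N1=dead -> (dead,v1)
Op 6: N3 marks N0=alive -> (alive,v1)
Op 7: gossip N0<->N2 -> N0.N0=(alive,v0) N0.N1=(alive,v0) N0.N2=(alive,v0) N0.N3=(dead,v1) | N2.N0=(alive,v0) N2.N1=(alive,v0) N2.N2=(alive,v0) N2.N3=(dead,v1)
Op 8: gossip N1<->N0 -> N1.N0=(alive,v0) N1.N1=(dead,v1) N1.N2=(alive,v0) N1.N3=(suspect,v1) | N0.N0=(alive,v0) N0.N1=(dead,v1) N0.N2=(alive,v0) N0.N3=(dead,v1)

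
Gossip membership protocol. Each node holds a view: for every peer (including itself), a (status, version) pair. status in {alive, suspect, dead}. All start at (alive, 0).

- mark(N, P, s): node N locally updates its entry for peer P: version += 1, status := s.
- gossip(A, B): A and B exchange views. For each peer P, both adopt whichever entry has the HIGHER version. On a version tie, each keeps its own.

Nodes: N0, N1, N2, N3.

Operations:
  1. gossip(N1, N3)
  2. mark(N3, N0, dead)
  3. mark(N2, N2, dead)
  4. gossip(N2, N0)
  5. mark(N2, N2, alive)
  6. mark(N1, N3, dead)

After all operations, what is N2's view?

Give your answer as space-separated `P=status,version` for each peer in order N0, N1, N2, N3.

Answer: N0=alive,0 N1=alive,0 N2=alive,2 N3=alive,0

Derivation:
Op 1: gossip N1<->N3 -> N1.N0=(alive,v0) N1.N1=(alive,v0) N1.N2=(alive,v0) N1.N3=(alive,v0) | N3.N0=(alive,v0) N3.N1=(alive,v0) N3.N2=(alive,v0) N3.N3=(alive,v0)
Op 2: N3 marks N0=dead -> (dead,v1)
Op 3: N2 marks N2=dead -> (dead,v1)
Op 4: gossip N2<->N0 -> N2.N0=(alive,v0) N2.N1=(alive,v0) N2.N2=(dead,v1) N2.N3=(alive,v0) | N0.N0=(alive,v0) N0.N1=(alive,v0) N0.N2=(dead,v1) N0.N3=(alive,v0)
Op 5: N2 marks N2=alive -> (alive,v2)
Op 6: N1 marks N3=dead -> (dead,v1)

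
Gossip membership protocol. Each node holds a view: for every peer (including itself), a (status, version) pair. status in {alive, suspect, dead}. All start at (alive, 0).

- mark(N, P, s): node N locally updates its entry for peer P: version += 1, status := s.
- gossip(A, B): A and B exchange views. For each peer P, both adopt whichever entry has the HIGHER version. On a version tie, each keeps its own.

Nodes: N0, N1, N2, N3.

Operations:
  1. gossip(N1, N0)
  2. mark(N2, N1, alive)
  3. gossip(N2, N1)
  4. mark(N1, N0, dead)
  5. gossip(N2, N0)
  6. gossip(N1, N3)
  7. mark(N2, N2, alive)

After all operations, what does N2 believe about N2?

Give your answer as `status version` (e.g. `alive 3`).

Answer: alive 1

Derivation:
Op 1: gossip N1<->N0 -> N1.N0=(alive,v0) N1.N1=(alive,v0) N1.N2=(alive,v0) N1.N3=(alive,v0) | N0.N0=(alive,v0) N0.N1=(alive,v0) N0.N2=(alive,v0) N0.N3=(alive,v0)
Op 2: N2 marks N1=alive -> (alive,v1)
Op 3: gossip N2<->N1 -> N2.N0=(alive,v0) N2.N1=(alive,v1) N2.N2=(alive,v0) N2.N3=(alive,v0) | N1.N0=(alive,v0) N1.N1=(alive,v1) N1.N2=(alive,v0) N1.N3=(alive,v0)
Op 4: N1 marks N0=dead -> (dead,v1)
Op 5: gossip N2<->N0 -> N2.N0=(alive,v0) N2.N1=(alive,v1) N2.N2=(alive,v0) N2.N3=(alive,v0) | N0.N0=(alive,v0) N0.N1=(alive,v1) N0.N2=(alive,v0) N0.N3=(alive,v0)
Op 6: gossip N1<->N3 -> N1.N0=(dead,v1) N1.N1=(alive,v1) N1.N2=(alive,v0) N1.N3=(alive,v0) | N3.N0=(dead,v1) N3.N1=(alive,v1) N3.N2=(alive,v0) N3.N3=(alive,v0)
Op 7: N2 marks N2=alive -> (alive,v1)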